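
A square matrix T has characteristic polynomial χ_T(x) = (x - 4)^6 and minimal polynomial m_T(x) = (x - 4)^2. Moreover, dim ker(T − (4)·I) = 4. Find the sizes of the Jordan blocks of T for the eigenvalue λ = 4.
Block sizes for λ = 4: [2, 2, 1, 1]

Step 1 — from the characteristic polynomial, algebraic multiplicity of λ = 4 is 6. From dim ker(T − (4)·I) = 4, there are exactly 4 Jordan blocks for λ = 4.
Step 2 — from the minimal polynomial, the factor (x − 4)^2 tells us the largest block for λ = 4 has size 2.
Step 3 — with total size 6, 4 blocks, and largest block 2, the block sizes (in nonincreasing order) are [2, 2, 1, 1].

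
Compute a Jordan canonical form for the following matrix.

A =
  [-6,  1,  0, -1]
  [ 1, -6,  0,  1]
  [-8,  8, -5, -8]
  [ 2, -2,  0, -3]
J_2(-5) ⊕ J_1(-5) ⊕ J_1(-5)

The characteristic polynomial is
  det(x·I − A) = x^4 + 20*x^3 + 150*x^2 + 500*x + 625 = (x + 5)^4

Eigenvalues and multiplicities (the geometric multiplicity of λ is n − rank(A − λI), which equals the number of Jordan blocks for λ):
  λ = -5: algebraic multiplicity = 4, geometric multiplicity = 3

Determining the block sizes for each eigenvalue:
  λ = -5: 3 blocks summing to 4 forces exactly one block of size 2 and the rest size 1 → block sizes [2, 1, 1]

Assembling the blocks gives a Jordan form
J =
  [-5,  1,  0,  0]
  [ 0, -5,  0,  0]
  [ 0,  0, -5,  0]
  [ 0,  0,  0, -5]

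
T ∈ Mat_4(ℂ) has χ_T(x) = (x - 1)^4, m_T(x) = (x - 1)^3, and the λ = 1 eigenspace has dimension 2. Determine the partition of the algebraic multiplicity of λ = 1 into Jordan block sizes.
Block sizes for λ = 1: [3, 1]

Step 1 — from the characteristic polynomial, algebraic multiplicity of λ = 1 is 4. From dim ker(T − (1)·I) = 2, there are exactly 2 Jordan blocks for λ = 1.
Step 2 — from the minimal polynomial, the factor (x − 1)^3 tells us the largest block for λ = 1 has size 3.
Step 3 — with total size 4, 2 blocks, and largest block 3, the block sizes (in nonincreasing order) are [3, 1].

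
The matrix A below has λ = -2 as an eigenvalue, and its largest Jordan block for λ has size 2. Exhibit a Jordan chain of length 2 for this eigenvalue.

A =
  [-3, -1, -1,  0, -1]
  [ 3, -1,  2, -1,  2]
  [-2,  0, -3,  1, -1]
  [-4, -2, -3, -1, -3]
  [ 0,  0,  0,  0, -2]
A Jordan chain for λ = -2 of length 2:
v_1 = (-1, 3, -2, -4, 0)ᵀ
v_2 = (1, 0, 0, 0, 0)ᵀ

Let N = A − (-2)·I. We want v_2 with N^2 v_2 = 0 but N^1 v_2 ≠ 0; then v_{j-1} := N · v_j for j = 2, …, 2.

Pick v_2 = (1, 0, 0, 0, 0)ᵀ.
Then v_1 = N · v_2 = (-1, 3, -2, -4, 0)ᵀ.

Sanity check: (A − (-2)·I) v_1 = (0, 0, 0, 0, 0)ᵀ = 0. ✓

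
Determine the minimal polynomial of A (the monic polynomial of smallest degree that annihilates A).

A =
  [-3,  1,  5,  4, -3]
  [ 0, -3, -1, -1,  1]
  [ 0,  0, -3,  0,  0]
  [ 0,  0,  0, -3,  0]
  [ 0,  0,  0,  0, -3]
x^3 + 9*x^2 + 27*x + 27

The characteristic polynomial is χ_A(x) = (x + 3)^5, so the eigenvalues are known. The minimal polynomial is
  m_A(x) = Π_λ (x − λ)^{k_λ}
where k_λ is the size of the *largest* Jordan block for λ (equivalently, the smallest k with (A − λI)^k v = 0 for every generalised eigenvector v of λ).

  λ = -3: largest Jordan block has size 3, contributing (x + 3)^3

So m_A(x) = (x + 3)^3 = x^3 + 9*x^2 + 27*x + 27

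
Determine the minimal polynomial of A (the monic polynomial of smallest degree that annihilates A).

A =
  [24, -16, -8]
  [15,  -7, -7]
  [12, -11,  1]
x^3 - 18*x^2 + 108*x - 216

The characteristic polynomial is χ_A(x) = (x - 6)^3, so the eigenvalues are known. The minimal polynomial is
  m_A(x) = Π_λ (x − λ)^{k_λ}
where k_λ is the size of the *largest* Jordan block for λ (equivalently, the smallest k with (A − λI)^k v = 0 for every generalised eigenvector v of λ).

  λ = 6: largest Jordan block has size 3, contributing (x − 6)^3

So m_A(x) = (x - 6)^3 = x^3 - 18*x^2 + 108*x - 216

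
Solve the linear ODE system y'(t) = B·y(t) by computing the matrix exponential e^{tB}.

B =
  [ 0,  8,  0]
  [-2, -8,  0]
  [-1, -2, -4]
e^{tB} =
  [4*t*exp(-4*t) + exp(-4*t), 8*t*exp(-4*t), 0]
  [-2*t*exp(-4*t), -4*t*exp(-4*t) + exp(-4*t), 0]
  [-t*exp(-4*t), -2*t*exp(-4*t), exp(-4*t)]

Strategy: write B = P · J · P⁻¹ where J is a Jordan canonical form, so e^{tB} = P · e^{tJ} · P⁻¹, and e^{tJ} can be computed block-by-block.

B has Jordan form
J =
  [-4,  1,  0]
  [ 0, -4,  0]
  [ 0,  0, -4]
(up to reordering of blocks).

Per-block formulas:
  For a 1×1 block at λ = -4: exp(t · [-4]) = [e^(-4t)].
  For a 2×2 Jordan block J_2(-4): exp(t · J_2(-4)) = e^(-4t)·(I + t·N), where N is the 2×2 nilpotent shift.

After assembling e^{tJ} and conjugating by P, we get:

e^{tB} =
  [4*t*exp(-4*t) + exp(-4*t), 8*t*exp(-4*t), 0]
  [-2*t*exp(-4*t), -4*t*exp(-4*t) + exp(-4*t), 0]
  [-t*exp(-4*t), -2*t*exp(-4*t), exp(-4*t)]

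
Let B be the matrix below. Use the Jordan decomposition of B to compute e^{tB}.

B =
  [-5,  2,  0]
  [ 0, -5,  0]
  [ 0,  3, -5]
e^{tB} =
  [exp(-5*t), 2*t*exp(-5*t), 0]
  [0, exp(-5*t), 0]
  [0, 3*t*exp(-5*t), exp(-5*t)]

Strategy: write B = P · J · P⁻¹ where J is a Jordan canonical form, so e^{tB} = P · e^{tJ} · P⁻¹, and e^{tJ} can be computed block-by-block.

B has Jordan form
J =
  [-5,  1,  0]
  [ 0, -5,  0]
  [ 0,  0, -5]
(up to reordering of blocks).

Per-block formulas:
  For a 1×1 block at λ = -5: exp(t · [-5]) = [e^(-5t)].
  For a 2×2 Jordan block J_2(-5): exp(t · J_2(-5)) = e^(-5t)·(I + t·N), where N is the 2×2 nilpotent shift.

After assembling e^{tJ} and conjugating by P, we get:

e^{tB} =
  [exp(-5*t), 2*t*exp(-5*t), 0]
  [0, exp(-5*t), 0]
  [0, 3*t*exp(-5*t), exp(-5*t)]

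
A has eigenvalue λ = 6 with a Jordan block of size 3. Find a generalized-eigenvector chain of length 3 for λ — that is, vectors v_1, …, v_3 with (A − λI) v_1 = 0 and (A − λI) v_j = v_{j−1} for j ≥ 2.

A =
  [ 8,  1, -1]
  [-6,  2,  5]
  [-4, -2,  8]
A Jordan chain for λ = 6 of length 3:
v_1 = (2, -8, -4)ᵀ
v_2 = (2, -6, -4)ᵀ
v_3 = (1, 0, 0)ᵀ

Let N = A − (6)·I. We want v_3 with N^3 v_3 = 0 but N^2 v_3 ≠ 0; then v_{j-1} := N · v_j for j = 3, …, 2.

Pick v_3 = (1, 0, 0)ᵀ.
Then v_2 = N · v_3 = (2, -6, -4)ᵀ.
Then v_1 = N · v_2 = (2, -8, -4)ᵀ.

Sanity check: (A − (6)·I) v_1 = (0, 0, 0)ᵀ = 0. ✓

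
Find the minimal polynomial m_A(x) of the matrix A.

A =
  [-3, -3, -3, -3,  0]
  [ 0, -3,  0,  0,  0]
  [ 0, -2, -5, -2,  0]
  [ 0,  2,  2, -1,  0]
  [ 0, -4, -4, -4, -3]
x^2 + 6*x + 9

The characteristic polynomial is χ_A(x) = (x + 3)^5, so the eigenvalues are known. The minimal polynomial is
  m_A(x) = Π_λ (x − λ)^{k_λ}
where k_λ is the size of the *largest* Jordan block for λ (equivalently, the smallest k with (A − λI)^k v = 0 for every generalised eigenvector v of λ).

  λ = -3: largest Jordan block has size 2, contributing (x + 3)^2

So m_A(x) = (x + 3)^2 = x^2 + 6*x + 9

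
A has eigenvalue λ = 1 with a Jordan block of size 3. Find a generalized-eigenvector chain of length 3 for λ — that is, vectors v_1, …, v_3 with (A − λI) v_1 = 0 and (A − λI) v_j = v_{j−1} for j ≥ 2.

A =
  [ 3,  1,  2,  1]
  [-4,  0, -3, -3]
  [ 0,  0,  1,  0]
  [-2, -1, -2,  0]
A Jordan chain for λ = 1 of length 3:
v_1 = (-2, 2, 0, 2)ᵀ
v_2 = (2, -4, 0, -2)ᵀ
v_3 = (1, 0, 0, 0)ᵀ

Let N = A − (1)·I. We want v_3 with N^3 v_3 = 0 but N^2 v_3 ≠ 0; then v_{j-1} := N · v_j for j = 3, …, 2.

Pick v_3 = (1, 0, 0, 0)ᵀ.
Then v_2 = N · v_3 = (2, -4, 0, -2)ᵀ.
Then v_1 = N · v_2 = (-2, 2, 0, 2)ᵀ.

Sanity check: (A − (1)·I) v_1 = (0, 0, 0, 0)ᵀ = 0. ✓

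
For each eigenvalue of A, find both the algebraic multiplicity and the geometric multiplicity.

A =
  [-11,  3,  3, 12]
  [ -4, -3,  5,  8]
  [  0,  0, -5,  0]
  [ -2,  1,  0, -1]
λ = -5: alg = 4, geom = 2

Step 1 — factor the characteristic polynomial to read off the algebraic multiplicities:
  χ_A(x) = (x + 5)^4

Step 2 — compute geometric multiplicities via the rank-nullity identity g(λ) = n − rank(A − λI):
  rank(A − (-5)·I) = 2, so dim ker(A − (-5)·I) = n − 2 = 2

Summary:
  λ = -5: algebraic multiplicity = 4, geometric multiplicity = 2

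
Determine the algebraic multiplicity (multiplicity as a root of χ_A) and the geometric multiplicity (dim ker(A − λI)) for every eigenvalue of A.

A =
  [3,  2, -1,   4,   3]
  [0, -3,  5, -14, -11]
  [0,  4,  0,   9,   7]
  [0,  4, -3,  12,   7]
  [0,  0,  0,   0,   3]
λ = 3: alg = 5, geom = 3

Step 1 — factor the characteristic polynomial to read off the algebraic multiplicities:
  χ_A(x) = (x - 3)^5

Step 2 — compute geometric multiplicities via the rank-nullity identity g(λ) = n − rank(A − λI):
  rank(A − (3)·I) = 2, so dim ker(A − (3)·I) = n − 2 = 3

Summary:
  λ = 3: algebraic multiplicity = 5, geometric multiplicity = 3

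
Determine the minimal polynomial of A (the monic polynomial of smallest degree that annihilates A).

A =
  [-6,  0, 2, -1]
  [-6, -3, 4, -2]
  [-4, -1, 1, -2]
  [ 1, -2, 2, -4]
x^2 + 6*x + 9

The characteristic polynomial is χ_A(x) = (x + 3)^4, so the eigenvalues are known. The minimal polynomial is
  m_A(x) = Π_λ (x − λ)^{k_λ}
where k_λ is the size of the *largest* Jordan block for λ (equivalently, the smallest k with (A − λI)^k v = 0 for every generalised eigenvector v of λ).

  λ = -3: largest Jordan block has size 2, contributing (x + 3)^2

So m_A(x) = (x + 3)^2 = x^2 + 6*x + 9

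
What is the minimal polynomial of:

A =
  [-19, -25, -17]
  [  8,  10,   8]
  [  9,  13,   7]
x^3 + 2*x^2 - 4*x - 8

The characteristic polynomial is χ_A(x) = (x - 2)*(x + 2)^2, so the eigenvalues are known. The minimal polynomial is
  m_A(x) = Π_λ (x − λ)^{k_λ}
where k_λ is the size of the *largest* Jordan block for λ (equivalently, the smallest k with (A − λI)^k v = 0 for every generalised eigenvector v of λ).

  λ = -2: largest Jordan block has size 2, contributing (x + 2)^2
  λ = 2: largest Jordan block has size 1, contributing (x − 2)

So m_A(x) = (x - 2)*(x + 2)^2 = x^3 + 2*x^2 - 4*x - 8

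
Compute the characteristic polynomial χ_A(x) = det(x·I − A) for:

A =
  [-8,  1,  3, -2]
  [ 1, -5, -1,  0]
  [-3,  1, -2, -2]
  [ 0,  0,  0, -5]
x^4 + 20*x^3 + 150*x^2 + 500*x + 625

Expanding det(x·I − A) (e.g. by cofactor expansion or by noting that A is similar to its Jordan form J, which has the same characteristic polynomial as A) gives
  χ_A(x) = x^4 + 20*x^3 + 150*x^2 + 500*x + 625
which factors as (x + 5)^4. The eigenvalues (with algebraic multiplicities) are λ = -5 with multiplicity 4.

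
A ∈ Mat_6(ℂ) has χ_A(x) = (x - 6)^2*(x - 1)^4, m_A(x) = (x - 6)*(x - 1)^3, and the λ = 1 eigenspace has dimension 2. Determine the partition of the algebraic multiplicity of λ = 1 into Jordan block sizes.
Block sizes for λ = 1: [3, 1]

Step 1 — from the characteristic polynomial, algebraic multiplicity of λ = 1 is 4. From dim ker(A − (1)·I) = 2, there are exactly 2 Jordan blocks for λ = 1.
Step 2 — from the minimal polynomial, the factor (x − 1)^3 tells us the largest block for λ = 1 has size 3.
Step 3 — with total size 4, 2 blocks, and largest block 3, the block sizes (in nonincreasing order) are [3, 1].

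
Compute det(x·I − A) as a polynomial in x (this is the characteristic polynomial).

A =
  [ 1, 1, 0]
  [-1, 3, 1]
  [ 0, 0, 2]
x^3 - 6*x^2 + 12*x - 8

Expanding det(x·I − A) (e.g. by cofactor expansion or by noting that A is similar to its Jordan form J, which has the same characteristic polynomial as A) gives
  χ_A(x) = x^3 - 6*x^2 + 12*x - 8
which factors as (x - 2)^3. The eigenvalues (with algebraic multiplicities) are λ = 2 with multiplicity 3.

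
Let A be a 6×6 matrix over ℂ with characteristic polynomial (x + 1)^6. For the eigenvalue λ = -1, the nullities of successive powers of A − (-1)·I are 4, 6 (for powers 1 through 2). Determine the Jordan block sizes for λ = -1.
Block sizes for λ = -1: [2, 2, 1, 1]

From the dimensions of kernels of powers, the number of Jordan blocks of size at least j is d_j − d_{j−1} where d_j = dim ker(N^j) (with d_0 = 0). Computing the differences gives [4, 2].
The number of blocks of size exactly k is (#blocks of size ≥ k) − (#blocks of size ≥ k + 1), so the partition is: 2 block(s) of size 1, 2 block(s) of size 2.
In nonincreasing order the block sizes are [2, 2, 1, 1].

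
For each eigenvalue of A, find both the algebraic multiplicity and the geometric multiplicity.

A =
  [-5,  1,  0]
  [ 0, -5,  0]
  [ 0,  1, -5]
λ = -5: alg = 3, geom = 2

Step 1 — factor the characteristic polynomial to read off the algebraic multiplicities:
  χ_A(x) = (x + 5)^3

Step 2 — compute geometric multiplicities via the rank-nullity identity g(λ) = n − rank(A − λI):
  rank(A − (-5)·I) = 1, so dim ker(A − (-5)·I) = n − 1 = 2

Summary:
  λ = -5: algebraic multiplicity = 3, geometric multiplicity = 2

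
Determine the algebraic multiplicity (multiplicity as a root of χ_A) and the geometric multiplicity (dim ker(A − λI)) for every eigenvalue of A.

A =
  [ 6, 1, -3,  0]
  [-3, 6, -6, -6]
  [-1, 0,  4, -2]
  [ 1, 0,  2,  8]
λ = 6: alg = 4, geom = 2

Step 1 — factor the characteristic polynomial to read off the algebraic multiplicities:
  χ_A(x) = (x - 6)^4

Step 2 — compute geometric multiplicities via the rank-nullity identity g(λ) = n − rank(A − λI):
  rank(A − (6)·I) = 2, so dim ker(A − (6)·I) = n − 2 = 2

Summary:
  λ = 6: algebraic multiplicity = 4, geometric multiplicity = 2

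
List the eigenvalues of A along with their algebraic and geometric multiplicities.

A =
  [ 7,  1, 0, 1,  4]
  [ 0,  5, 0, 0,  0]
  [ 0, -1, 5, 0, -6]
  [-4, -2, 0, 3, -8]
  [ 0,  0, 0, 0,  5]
λ = 5: alg = 5, geom = 3

Step 1 — factor the characteristic polynomial to read off the algebraic multiplicities:
  χ_A(x) = (x - 5)^5

Step 2 — compute geometric multiplicities via the rank-nullity identity g(λ) = n − rank(A − λI):
  rank(A − (5)·I) = 2, so dim ker(A − (5)·I) = n − 2 = 3

Summary:
  λ = 5: algebraic multiplicity = 5, geometric multiplicity = 3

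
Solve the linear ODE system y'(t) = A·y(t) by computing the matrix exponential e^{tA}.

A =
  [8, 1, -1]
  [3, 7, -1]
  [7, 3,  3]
e^{tA} =
  [2*t*exp(6*t) + exp(6*t), t*exp(6*t), -t*exp(6*t)]
  [t^2*exp(6*t) + 3*t*exp(6*t), t^2*exp(6*t)/2 + t*exp(6*t) + exp(6*t), -t^2*exp(6*t)/2 - t*exp(6*t)]
  [t^2*exp(6*t) + 7*t*exp(6*t), t^2*exp(6*t)/2 + 3*t*exp(6*t), -t^2*exp(6*t)/2 - 3*t*exp(6*t) + exp(6*t)]

Strategy: write A = P · J · P⁻¹ where J is a Jordan canonical form, so e^{tA} = P · e^{tJ} · P⁻¹, and e^{tJ} can be computed block-by-block.

A has Jordan form
J =
  [6, 1, 0]
  [0, 6, 1]
  [0, 0, 6]
(up to reordering of blocks).

Per-block formulas:
  For a 3×3 Jordan block J_3(6): exp(t · J_3(6)) = e^(6t)·(I + t·N + (t^2/2)·N^2), where N is the 3×3 nilpotent shift.

After assembling e^{tJ} and conjugating by P, we get:

e^{tA} =
  [2*t*exp(6*t) + exp(6*t), t*exp(6*t), -t*exp(6*t)]
  [t^2*exp(6*t) + 3*t*exp(6*t), t^2*exp(6*t)/2 + t*exp(6*t) + exp(6*t), -t^2*exp(6*t)/2 - t*exp(6*t)]
  [t^2*exp(6*t) + 7*t*exp(6*t), t^2*exp(6*t)/2 + 3*t*exp(6*t), -t^2*exp(6*t)/2 - 3*t*exp(6*t) + exp(6*t)]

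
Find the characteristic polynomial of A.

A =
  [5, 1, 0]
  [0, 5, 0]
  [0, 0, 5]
x^3 - 15*x^2 + 75*x - 125

Expanding det(x·I − A) (e.g. by cofactor expansion or by noting that A is similar to its Jordan form J, which has the same characteristic polynomial as A) gives
  χ_A(x) = x^3 - 15*x^2 + 75*x - 125
which factors as (x - 5)^3. The eigenvalues (with algebraic multiplicities) are λ = 5 with multiplicity 3.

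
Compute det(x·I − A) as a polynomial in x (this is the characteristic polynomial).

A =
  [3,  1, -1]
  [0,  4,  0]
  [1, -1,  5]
x^3 - 12*x^2 + 48*x - 64

Expanding det(x·I − A) (e.g. by cofactor expansion or by noting that A is similar to its Jordan form J, which has the same characteristic polynomial as A) gives
  χ_A(x) = x^3 - 12*x^2 + 48*x - 64
which factors as (x - 4)^3. The eigenvalues (with algebraic multiplicities) are λ = 4 with multiplicity 3.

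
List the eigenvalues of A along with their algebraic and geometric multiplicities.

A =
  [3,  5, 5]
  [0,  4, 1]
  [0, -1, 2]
λ = 3: alg = 3, geom = 2

Step 1 — factor the characteristic polynomial to read off the algebraic multiplicities:
  χ_A(x) = (x - 3)^3

Step 2 — compute geometric multiplicities via the rank-nullity identity g(λ) = n − rank(A − λI):
  rank(A − (3)·I) = 1, so dim ker(A − (3)·I) = n − 1 = 2

Summary:
  λ = 3: algebraic multiplicity = 3, geometric multiplicity = 2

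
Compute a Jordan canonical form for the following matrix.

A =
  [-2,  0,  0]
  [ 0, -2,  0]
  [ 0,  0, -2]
J_1(-2) ⊕ J_1(-2) ⊕ J_1(-2)

The characteristic polynomial is
  det(x·I − A) = x^3 + 6*x^2 + 12*x + 8 = (x + 2)^3

Eigenvalues and multiplicities (the geometric multiplicity of λ is n − rank(A − λI), which equals the number of Jordan blocks for λ):
  λ = -2: algebraic multiplicity = 3, geometric multiplicity = 3

Determining the block sizes for each eigenvalue:
  λ = -2: gm = am = 3, so every block has size 1 → block sizes [1, 1, 1]

Assembling the blocks gives a Jordan form
J =
  [-2,  0,  0]
  [ 0, -2,  0]
  [ 0,  0, -2]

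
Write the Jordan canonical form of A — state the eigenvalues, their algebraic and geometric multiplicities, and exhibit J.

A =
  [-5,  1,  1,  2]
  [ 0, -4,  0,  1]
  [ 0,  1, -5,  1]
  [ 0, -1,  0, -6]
J_2(-5) ⊕ J_2(-5)

The characteristic polynomial is
  det(x·I − A) = x^4 + 20*x^3 + 150*x^2 + 500*x + 625 = (x + 5)^4

Eigenvalues and multiplicities (the geometric multiplicity of λ is n − rank(A − λI), which equals the number of Jordan blocks for λ):
  λ = -5: algebraic multiplicity = 4, geometric multiplicity = 2

Determining the block sizes for each eigenvalue:
  λ = -5: with am = 4 and gm = 2, the partition is not yet determined (e.g. several partitions of 4 into 2 parts exist). Let N = A − (-5)·I. Computing rank(N^1) = 2, rank(N^2) = 0; the number of blocks of size ≥ j is rank(N^{j−1}) − rank(N^j), giving [2, 2]. So we have 2 block(s) of size 2 → block sizes [2, 2]

Assembling the blocks gives a Jordan form
J =
  [-5,  1,  0,  0]
  [ 0, -5,  0,  0]
  [ 0,  0, -5,  1]
  [ 0,  0,  0, -5]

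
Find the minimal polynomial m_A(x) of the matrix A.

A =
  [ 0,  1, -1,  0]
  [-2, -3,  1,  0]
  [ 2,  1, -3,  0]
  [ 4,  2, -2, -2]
x^2 + 4*x + 4

The characteristic polynomial is χ_A(x) = (x + 2)^4, so the eigenvalues are known. The minimal polynomial is
  m_A(x) = Π_λ (x − λ)^{k_λ}
where k_λ is the size of the *largest* Jordan block for λ (equivalently, the smallest k with (A − λI)^k v = 0 for every generalised eigenvector v of λ).

  λ = -2: largest Jordan block has size 2, contributing (x + 2)^2

So m_A(x) = (x + 2)^2 = x^2 + 4*x + 4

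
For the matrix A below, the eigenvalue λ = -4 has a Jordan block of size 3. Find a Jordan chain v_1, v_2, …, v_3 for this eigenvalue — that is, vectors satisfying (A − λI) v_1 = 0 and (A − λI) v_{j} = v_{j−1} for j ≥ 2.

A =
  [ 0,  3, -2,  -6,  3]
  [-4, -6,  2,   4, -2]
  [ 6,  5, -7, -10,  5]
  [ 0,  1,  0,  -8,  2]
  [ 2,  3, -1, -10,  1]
A Jordan chain for λ = -4 of length 3:
v_1 = (-2, 0, -4, 0, 0)ᵀ
v_2 = (4, -4, 6, 0, 2)ᵀ
v_3 = (1, 0, 0, 0, 0)ᵀ

Let N = A − (-4)·I. We want v_3 with N^3 v_3 = 0 but N^2 v_3 ≠ 0; then v_{j-1} := N · v_j for j = 3, …, 2.

Pick v_3 = (1, 0, 0, 0, 0)ᵀ.
Then v_2 = N · v_3 = (4, -4, 6, 0, 2)ᵀ.
Then v_1 = N · v_2 = (-2, 0, -4, 0, 0)ᵀ.

Sanity check: (A − (-4)·I) v_1 = (0, 0, 0, 0, 0)ᵀ = 0. ✓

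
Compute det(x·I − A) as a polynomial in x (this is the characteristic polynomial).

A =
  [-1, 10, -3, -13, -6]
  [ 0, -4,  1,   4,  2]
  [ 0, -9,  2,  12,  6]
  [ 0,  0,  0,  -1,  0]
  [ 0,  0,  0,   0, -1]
x^5 + 5*x^4 + 10*x^3 + 10*x^2 + 5*x + 1

Expanding det(x·I − A) (e.g. by cofactor expansion or by noting that A is similar to its Jordan form J, which has the same characteristic polynomial as A) gives
  χ_A(x) = x^5 + 5*x^4 + 10*x^3 + 10*x^2 + 5*x + 1
which factors as (x + 1)^5. The eigenvalues (with algebraic multiplicities) are λ = -1 with multiplicity 5.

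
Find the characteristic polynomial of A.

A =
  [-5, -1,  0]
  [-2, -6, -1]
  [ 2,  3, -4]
x^3 + 15*x^2 + 75*x + 125

Expanding det(x·I − A) (e.g. by cofactor expansion or by noting that A is similar to its Jordan form J, which has the same characteristic polynomial as A) gives
  χ_A(x) = x^3 + 15*x^2 + 75*x + 125
which factors as (x + 5)^3. The eigenvalues (with algebraic multiplicities) are λ = -5 with multiplicity 3.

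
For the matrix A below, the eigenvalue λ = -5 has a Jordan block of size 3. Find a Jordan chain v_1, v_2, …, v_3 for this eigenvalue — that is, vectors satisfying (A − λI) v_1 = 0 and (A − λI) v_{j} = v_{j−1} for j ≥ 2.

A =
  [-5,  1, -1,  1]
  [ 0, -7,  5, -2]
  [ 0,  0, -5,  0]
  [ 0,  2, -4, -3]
A Jordan chain for λ = -5 of length 3:
v_1 = (1, -2, 0, 2)ᵀ
v_2 = (-1, 5, 0, -4)ᵀ
v_3 = (0, 0, 1, 0)ᵀ

Let N = A − (-5)·I. We want v_3 with N^3 v_3 = 0 but N^2 v_3 ≠ 0; then v_{j-1} := N · v_j for j = 3, …, 2.

Pick v_3 = (0, 0, 1, 0)ᵀ.
Then v_2 = N · v_3 = (-1, 5, 0, -4)ᵀ.
Then v_1 = N · v_2 = (1, -2, 0, 2)ᵀ.

Sanity check: (A − (-5)·I) v_1 = (0, 0, 0, 0)ᵀ = 0. ✓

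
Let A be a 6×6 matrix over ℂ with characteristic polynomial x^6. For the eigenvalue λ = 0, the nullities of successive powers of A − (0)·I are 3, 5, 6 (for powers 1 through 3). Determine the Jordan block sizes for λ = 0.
Block sizes for λ = 0: [3, 2, 1]

From the dimensions of kernels of powers, the number of Jordan blocks of size at least j is d_j − d_{j−1} where d_j = dim ker(N^j) (with d_0 = 0). Computing the differences gives [3, 2, 1].
The number of blocks of size exactly k is (#blocks of size ≥ k) − (#blocks of size ≥ k + 1), so the partition is: 1 block(s) of size 1, 1 block(s) of size 2, 1 block(s) of size 3.
In nonincreasing order the block sizes are [3, 2, 1].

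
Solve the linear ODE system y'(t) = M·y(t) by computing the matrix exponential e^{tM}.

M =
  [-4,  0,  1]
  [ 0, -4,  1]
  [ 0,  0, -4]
e^{tM} =
  [exp(-4*t), 0, t*exp(-4*t)]
  [0, exp(-4*t), t*exp(-4*t)]
  [0, 0, exp(-4*t)]

Strategy: write M = P · J · P⁻¹ where J is a Jordan canonical form, so e^{tM} = P · e^{tJ} · P⁻¹, and e^{tJ} can be computed block-by-block.

M has Jordan form
J =
  [-4,  1,  0]
  [ 0, -4,  0]
  [ 0,  0, -4]
(up to reordering of blocks).

Per-block formulas:
  For a 1×1 block at λ = -4: exp(t · [-4]) = [e^(-4t)].
  For a 2×2 Jordan block J_2(-4): exp(t · J_2(-4)) = e^(-4t)·(I + t·N), where N is the 2×2 nilpotent shift.

After assembling e^{tJ} and conjugating by P, we get:

e^{tM} =
  [exp(-4*t), 0, t*exp(-4*t)]
  [0, exp(-4*t), t*exp(-4*t)]
  [0, 0, exp(-4*t)]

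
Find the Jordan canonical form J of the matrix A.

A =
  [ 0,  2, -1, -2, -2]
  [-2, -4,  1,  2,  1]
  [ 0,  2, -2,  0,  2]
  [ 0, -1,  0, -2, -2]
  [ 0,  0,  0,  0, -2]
J_3(-2) ⊕ J_2(-2)

The characteristic polynomial is
  det(x·I − A) = x^5 + 10*x^4 + 40*x^3 + 80*x^2 + 80*x + 32 = (x + 2)^5

Eigenvalues and multiplicities (the geometric multiplicity of λ is n − rank(A − λI), which equals the number of Jordan blocks for λ):
  λ = -2: algebraic multiplicity = 5, geometric multiplicity = 2

Determining the block sizes for each eigenvalue:
  λ = -2: with am = 5 and gm = 2, the partition is not yet determined (e.g. several partitions of 5 into 2 parts exist). Let N = A − (-2)·I. Computing rank(N^1) = 3, rank(N^2) = 1, rank(N^3) = 0; the number of blocks of size ≥ j is rank(N^{j−1}) − rank(N^j), giving [2, 2, 1]. So we have 1 block(s) of size 3, 1 block(s) of size 2 → block sizes [3, 2]

Assembling the blocks gives a Jordan form
J =
  [-2,  1,  0,  0,  0]
  [ 0, -2,  1,  0,  0]
  [ 0,  0, -2,  0,  0]
  [ 0,  0,  0, -2,  1]
  [ 0,  0,  0,  0, -2]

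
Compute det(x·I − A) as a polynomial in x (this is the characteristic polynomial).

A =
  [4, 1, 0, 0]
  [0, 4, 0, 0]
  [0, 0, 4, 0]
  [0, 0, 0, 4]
x^4 - 16*x^3 + 96*x^2 - 256*x + 256

Expanding det(x·I − A) (e.g. by cofactor expansion or by noting that A is similar to its Jordan form J, which has the same characteristic polynomial as A) gives
  χ_A(x) = x^4 - 16*x^3 + 96*x^2 - 256*x + 256
which factors as (x - 4)^4. The eigenvalues (with algebraic multiplicities) are λ = 4 with multiplicity 4.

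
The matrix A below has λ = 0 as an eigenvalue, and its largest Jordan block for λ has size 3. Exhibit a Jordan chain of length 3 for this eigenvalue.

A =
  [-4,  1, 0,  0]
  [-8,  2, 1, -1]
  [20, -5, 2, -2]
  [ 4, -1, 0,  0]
A Jordan chain for λ = 0 of length 3:
v_1 = (8, 32, -8, -8)ᵀ
v_2 = (-4, -8, 20, 4)ᵀ
v_3 = (1, 0, 0, 0)ᵀ

Let N = A − (0)·I. We want v_3 with N^3 v_3 = 0 but N^2 v_3 ≠ 0; then v_{j-1} := N · v_j for j = 3, …, 2.

Pick v_3 = (1, 0, 0, 0)ᵀ.
Then v_2 = N · v_3 = (-4, -8, 20, 4)ᵀ.
Then v_1 = N · v_2 = (8, 32, -8, -8)ᵀ.

Sanity check: (A − (0)·I) v_1 = (0, 0, 0, 0)ᵀ = 0. ✓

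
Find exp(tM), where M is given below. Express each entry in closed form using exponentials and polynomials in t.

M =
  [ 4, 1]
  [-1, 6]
e^{tM} =
  [-t*exp(5*t) + exp(5*t), t*exp(5*t)]
  [-t*exp(5*t), t*exp(5*t) + exp(5*t)]

Strategy: write M = P · J · P⁻¹ where J is a Jordan canonical form, so e^{tM} = P · e^{tJ} · P⁻¹, and e^{tJ} can be computed block-by-block.

M has Jordan form
J =
  [5, 1]
  [0, 5]
(up to reordering of blocks).

Per-block formulas:
  For a 2×2 Jordan block J_2(5): exp(t · J_2(5)) = e^(5t)·(I + t·N), where N is the 2×2 nilpotent shift.

After assembling e^{tJ} and conjugating by P, we get:

e^{tM} =
  [-t*exp(5*t) + exp(5*t), t*exp(5*t)]
  [-t*exp(5*t), t*exp(5*t) + exp(5*t)]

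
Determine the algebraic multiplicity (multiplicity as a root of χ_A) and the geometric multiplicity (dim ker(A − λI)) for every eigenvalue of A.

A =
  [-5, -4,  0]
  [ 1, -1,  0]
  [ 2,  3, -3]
λ = -3: alg = 3, geom = 1

Step 1 — factor the characteristic polynomial to read off the algebraic multiplicities:
  χ_A(x) = (x + 3)^3

Step 2 — compute geometric multiplicities via the rank-nullity identity g(λ) = n − rank(A − λI):
  rank(A − (-3)·I) = 2, so dim ker(A − (-3)·I) = n − 2 = 1

Summary:
  λ = -3: algebraic multiplicity = 3, geometric multiplicity = 1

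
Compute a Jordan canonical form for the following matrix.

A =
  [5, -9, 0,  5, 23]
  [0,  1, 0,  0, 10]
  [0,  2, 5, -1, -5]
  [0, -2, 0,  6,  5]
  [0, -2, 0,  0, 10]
J_2(5) ⊕ J_1(5) ⊕ J_2(6)

The characteristic polynomial is
  det(x·I − A) = x^5 - 27*x^4 + 291*x^3 - 1565*x^2 + 4200*x - 4500 = (x - 6)^2*(x - 5)^3

Eigenvalues and multiplicities (the geometric multiplicity of λ is n − rank(A − λI), which equals the number of Jordan blocks for λ):
  λ = 5: algebraic multiplicity = 3, geometric multiplicity = 2
  λ = 6: algebraic multiplicity = 2, geometric multiplicity = 1

Determining the block sizes for each eigenvalue:
  λ = 5: 2 blocks summing to 3 forces exactly one block of size 2 and the rest size 1 → block sizes [2, 1]
  λ = 6: one block (gm = 1), so the single block has size am = 2 → block sizes [2]

Assembling the blocks gives a Jordan form
J =
  [5, 1, 0, 0, 0]
  [0, 5, 0, 0, 0]
  [0, 0, 5, 0, 0]
  [0, 0, 0, 6, 1]
  [0, 0, 0, 0, 6]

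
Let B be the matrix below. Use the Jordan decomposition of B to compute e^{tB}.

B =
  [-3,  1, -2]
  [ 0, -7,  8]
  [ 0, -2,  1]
e^{tB} =
  [exp(-3*t), t*exp(-3*t), -2*t*exp(-3*t)]
  [0, -4*t*exp(-3*t) + exp(-3*t), 8*t*exp(-3*t)]
  [0, -2*t*exp(-3*t), 4*t*exp(-3*t) + exp(-3*t)]

Strategy: write B = P · J · P⁻¹ where J is a Jordan canonical form, so e^{tB} = P · e^{tJ} · P⁻¹, and e^{tJ} can be computed block-by-block.

B has Jordan form
J =
  [-3,  1,  0]
  [ 0, -3,  0]
  [ 0,  0, -3]
(up to reordering of blocks).

Per-block formulas:
  For a 2×2 Jordan block J_2(-3): exp(t · J_2(-3)) = e^(-3t)·(I + t·N), where N is the 2×2 nilpotent shift.
  For a 1×1 block at λ = -3: exp(t · [-3]) = [e^(-3t)].

After assembling e^{tJ} and conjugating by P, we get:

e^{tB} =
  [exp(-3*t), t*exp(-3*t), -2*t*exp(-3*t)]
  [0, -4*t*exp(-3*t) + exp(-3*t), 8*t*exp(-3*t)]
  [0, -2*t*exp(-3*t), 4*t*exp(-3*t) + exp(-3*t)]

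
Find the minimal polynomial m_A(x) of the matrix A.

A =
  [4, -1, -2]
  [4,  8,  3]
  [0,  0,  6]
x^3 - 18*x^2 + 108*x - 216

The characteristic polynomial is χ_A(x) = (x - 6)^3, so the eigenvalues are known. The minimal polynomial is
  m_A(x) = Π_λ (x − λ)^{k_λ}
where k_λ is the size of the *largest* Jordan block for λ (equivalently, the smallest k with (A − λI)^k v = 0 for every generalised eigenvector v of λ).

  λ = 6: largest Jordan block has size 3, contributing (x − 6)^3

So m_A(x) = (x - 6)^3 = x^3 - 18*x^2 + 108*x - 216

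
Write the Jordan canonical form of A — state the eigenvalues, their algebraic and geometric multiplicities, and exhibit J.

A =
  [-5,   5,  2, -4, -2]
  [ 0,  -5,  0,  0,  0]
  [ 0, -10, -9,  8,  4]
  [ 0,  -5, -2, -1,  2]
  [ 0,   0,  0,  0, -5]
J_2(-5) ⊕ J_1(-5) ⊕ J_1(-5) ⊕ J_1(-5)

The characteristic polynomial is
  det(x·I − A) = x^5 + 25*x^4 + 250*x^3 + 1250*x^2 + 3125*x + 3125 = (x + 5)^5

Eigenvalues and multiplicities (the geometric multiplicity of λ is n − rank(A − λI), which equals the number of Jordan blocks for λ):
  λ = -5: algebraic multiplicity = 5, geometric multiplicity = 4

Determining the block sizes for each eigenvalue:
  λ = -5: 4 blocks summing to 5 forces exactly one block of size 2 and the rest size 1 → block sizes [2, 1, 1, 1]

Assembling the blocks gives a Jordan form
J =
  [-5,  1,  0,  0,  0]
  [ 0, -5,  0,  0,  0]
  [ 0,  0, -5,  0,  0]
  [ 0,  0,  0, -5,  0]
  [ 0,  0,  0,  0, -5]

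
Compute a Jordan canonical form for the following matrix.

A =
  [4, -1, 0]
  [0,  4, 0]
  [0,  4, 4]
J_2(4) ⊕ J_1(4)

The characteristic polynomial is
  det(x·I − A) = x^3 - 12*x^2 + 48*x - 64 = (x - 4)^3

Eigenvalues and multiplicities (the geometric multiplicity of λ is n − rank(A − λI), which equals the number of Jordan blocks for λ):
  λ = 4: algebraic multiplicity = 3, geometric multiplicity = 2

Determining the block sizes for each eigenvalue:
  λ = 4: 2 blocks summing to 3 forces exactly one block of size 2 and the rest size 1 → block sizes [2, 1]

Assembling the blocks gives a Jordan form
J =
  [4, 1, 0]
  [0, 4, 0]
  [0, 0, 4]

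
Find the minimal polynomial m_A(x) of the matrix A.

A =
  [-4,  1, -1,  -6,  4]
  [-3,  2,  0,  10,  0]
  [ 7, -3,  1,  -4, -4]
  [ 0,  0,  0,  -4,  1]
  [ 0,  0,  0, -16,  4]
x^3 + x^2

The characteristic polynomial is χ_A(x) = x^4*(x + 1), so the eigenvalues are known. The minimal polynomial is
  m_A(x) = Π_λ (x − λ)^{k_λ}
where k_λ is the size of the *largest* Jordan block for λ (equivalently, the smallest k with (A − λI)^k v = 0 for every generalised eigenvector v of λ).

  λ = -1: largest Jordan block has size 1, contributing (x + 1)
  λ = 0: largest Jordan block has size 2, contributing (x − 0)^2

So m_A(x) = x^2*(x + 1) = x^3 + x^2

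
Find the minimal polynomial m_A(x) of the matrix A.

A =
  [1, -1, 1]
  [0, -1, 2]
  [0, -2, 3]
x^2 - 2*x + 1

The characteristic polynomial is χ_A(x) = (x - 1)^3, so the eigenvalues are known. The minimal polynomial is
  m_A(x) = Π_λ (x − λ)^{k_λ}
where k_λ is the size of the *largest* Jordan block for λ (equivalently, the smallest k with (A − λI)^k v = 0 for every generalised eigenvector v of λ).

  λ = 1: largest Jordan block has size 2, contributing (x − 1)^2

So m_A(x) = (x - 1)^2 = x^2 - 2*x + 1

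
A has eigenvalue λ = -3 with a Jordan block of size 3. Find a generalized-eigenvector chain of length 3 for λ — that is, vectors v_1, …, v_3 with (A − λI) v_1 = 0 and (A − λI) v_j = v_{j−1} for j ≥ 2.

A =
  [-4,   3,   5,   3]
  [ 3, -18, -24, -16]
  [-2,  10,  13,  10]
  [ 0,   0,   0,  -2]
A Jordan chain for λ = -3 of length 3:
v_1 = (2, -6, 4, 0)ᵀ
v_2 = (3, -15, 10, 0)ᵀ
v_3 = (0, 1, 0, 0)ᵀ

Let N = A − (-3)·I. We want v_3 with N^3 v_3 = 0 but N^2 v_3 ≠ 0; then v_{j-1} := N · v_j for j = 3, …, 2.

Pick v_3 = (0, 1, 0, 0)ᵀ.
Then v_2 = N · v_3 = (3, -15, 10, 0)ᵀ.
Then v_1 = N · v_2 = (2, -6, 4, 0)ᵀ.

Sanity check: (A − (-3)·I) v_1 = (0, 0, 0, 0)ᵀ = 0. ✓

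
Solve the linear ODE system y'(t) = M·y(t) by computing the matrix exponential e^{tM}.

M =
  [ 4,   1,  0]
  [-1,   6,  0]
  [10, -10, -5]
e^{tM} =
  [-t*exp(5*t) + exp(5*t), t*exp(5*t), 0]
  [-t*exp(5*t), t*exp(5*t) + exp(5*t), 0]
  [exp(5*t) - exp(-5*t), -exp(5*t) + exp(-5*t), exp(-5*t)]

Strategy: write M = P · J · P⁻¹ where J is a Jordan canonical form, so e^{tM} = P · e^{tJ} · P⁻¹, and e^{tJ} can be computed block-by-block.

M has Jordan form
J =
  [-5, 0, 0]
  [ 0, 5, 1]
  [ 0, 0, 5]
(up to reordering of blocks).

Per-block formulas:
  For a 1×1 block at λ = -5: exp(t · [-5]) = [e^(-5t)].
  For a 2×2 Jordan block J_2(5): exp(t · J_2(5)) = e^(5t)·(I + t·N), where N is the 2×2 nilpotent shift.

After assembling e^{tJ} and conjugating by P, we get:

e^{tM} =
  [-t*exp(5*t) + exp(5*t), t*exp(5*t), 0]
  [-t*exp(5*t), t*exp(5*t) + exp(5*t), 0]
  [exp(5*t) - exp(-5*t), -exp(5*t) + exp(-5*t), exp(-5*t)]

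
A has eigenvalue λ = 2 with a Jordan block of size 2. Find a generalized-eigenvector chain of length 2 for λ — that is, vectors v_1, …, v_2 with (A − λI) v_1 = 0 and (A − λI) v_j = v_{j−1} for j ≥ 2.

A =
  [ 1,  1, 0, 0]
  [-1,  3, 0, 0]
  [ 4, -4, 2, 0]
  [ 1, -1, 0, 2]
A Jordan chain for λ = 2 of length 2:
v_1 = (-1, -1, 4, 1)ᵀ
v_2 = (1, 0, 0, 0)ᵀ

Let N = A − (2)·I. We want v_2 with N^2 v_2 = 0 but N^1 v_2 ≠ 0; then v_{j-1} := N · v_j for j = 2, …, 2.

Pick v_2 = (1, 0, 0, 0)ᵀ.
Then v_1 = N · v_2 = (-1, -1, 4, 1)ᵀ.

Sanity check: (A − (2)·I) v_1 = (0, 0, 0, 0)ᵀ = 0. ✓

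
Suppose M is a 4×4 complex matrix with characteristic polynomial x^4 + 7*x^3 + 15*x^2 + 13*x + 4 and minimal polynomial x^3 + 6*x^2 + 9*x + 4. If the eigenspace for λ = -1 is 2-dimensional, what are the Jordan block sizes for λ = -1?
Block sizes for λ = -1: [2, 1]

Step 1 — from the characteristic polynomial, algebraic multiplicity of λ = -1 is 3. From dim ker(M − (-1)·I) = 2, there are exactly 2 Jordan blocks for λ = -1.
Step 2 — from the minimal polynomial, the factor (x + 1)^2 tells us the largest block for λ = -1 has size 2.
Step 3 — with total size 3, 2 blocks, and largest block 2, the block sizes (in nonincreasing order) are [2, 1].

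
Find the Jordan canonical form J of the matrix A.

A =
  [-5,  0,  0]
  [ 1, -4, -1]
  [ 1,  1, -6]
J_2(-5) ⊕ J_1(-5)

The characteristic polynomial is
  det(x·I − A) = x^3 + 15*x^2 + 75*x + 125 = (x + 5)^3

Eigenvalues and multiplicities (the geometric multiplicity of λ is n − rank(A − λI), which equals the number of Jordan blocks for λ):
  λ = -5: algebraic multiplicity = 3, geometric multiplicity = 2

Determining the block sizes for each eigenvalue:
  λ = -5: 2 blocks summing to 3 forces exactly one block of size 2 and the rest size 1 → block sizes [2, 1]

Assembling the blocks gives a Jordan form
J =
  [-5,  1,  0]
  [ 0, -5,  0]
  [ 0,  0, -5]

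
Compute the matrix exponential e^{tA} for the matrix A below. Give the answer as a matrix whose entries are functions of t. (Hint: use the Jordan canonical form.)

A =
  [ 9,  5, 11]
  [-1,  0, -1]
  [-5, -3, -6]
e^{tA} =
  [2*t^2*exp(t) + 8*t*exp(t) + exp(t), t^2*exp(t) + 5*t*exp(t), 3*t^2*exp(t) + 11*t*exp(t)]
  [-t^2*exp(t) - t*exp(t), -t^2*exp(t)/2 - t*exp(t) + exp(t), -3*t^2*exp(t)/2 - t*exp(t)]
  [-t^2*exp(t) - 5*t*exp(t), -t^2*exp(t)/2 - 3*t*exp(t), -3*t^2*exp(t)/2 - 7*t*exp(t) + exp(t)]

Strategy: write A = P · J · P⁻¹ where J is a Jordan canonical form, so e^{tA} = P · e^{tJ} · P⁻¹, and e^{tJ} can be computed block-by-block.

A has Jordan form
J =
  [1, 1, 0]
  [0, 1, 1]
  [0, 0, 1]
(up to reordering of blocks).

Per-block formulas:
  For a 3×3 Jordan block J_3(1): exp(t · J_3(1)) = e^(1t)·(I + t·N + (t^2/2)·N^2), where N is the 3×3 nilpotent shift.

After assembling e^{tJ} and conjugating by P, we get:

e^{tA} =
  [2*t^2*exp(t) + 8*t*exp(t) + exp(t), t^2*exp(t) + 5*t*exp(t), 3*t^2*exp(t) + 11*t*exp(t)]
  [-t^2*exp(t) - t*exp(t), -t^2*exp(t)/2 - t*exp(t) + exp(t), -3*t^2*exp(t)/2 - t*exp(t)]
  [-t^2*exp(t) - 5*t*exp(t), -t^2*exp(t)/2 - 3*t*exp(t), -3*t^2*exp(t)/2 - 7*t*exp(t) + exp(t)]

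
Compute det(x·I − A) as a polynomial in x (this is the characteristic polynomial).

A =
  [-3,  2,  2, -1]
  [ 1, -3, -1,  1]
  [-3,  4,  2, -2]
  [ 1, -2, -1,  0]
x^4 + 4*x^3 + 6*x^2 + 4*x + 1

Expanding det(x·I − A) (e.g. by cofactor expansion or by noting that A is similar to its Jordan form J, which has the same characteristic polynomial as A) gives
  χ_A(x) = x^4 + 4*x^3 + 6*x^2 + 4*x + 1
which factors as (x + 1)^4. The eigenvalues (with algebraic multiplicities) are λ = -1 with multiplicity 4.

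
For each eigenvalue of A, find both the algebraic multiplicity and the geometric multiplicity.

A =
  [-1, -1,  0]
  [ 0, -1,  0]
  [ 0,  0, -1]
λ = -1: alg = 3, geom = 2

Step 1 — factor the characteristic polynomial to read off the algebraic multiplicities:
  χ_A(x) = (x + 1)^3

Step 2 — compute geometric multiplicities via the rank-nullity identity g(λ) = n − rank(A − λI):
  rank(A − (-1)·I) = 1, so dim ker(A − (-1)·I) = n − 1 = 2

Summary:
  λ = -1: algebraic multiplicity = 3, geometric multiplicity = 2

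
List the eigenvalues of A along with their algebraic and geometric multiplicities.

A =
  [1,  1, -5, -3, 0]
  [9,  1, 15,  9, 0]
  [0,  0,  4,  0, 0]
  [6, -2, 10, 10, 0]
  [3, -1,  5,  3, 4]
λ = 4: alg = 5, geom = 4

Step 1 — factor the characteristic polynomial to read off the algebraic multiplicities:
  χ_A(x) = (x - 4)^5

Step 2 — compute geometric multiplicities via the rank-nullity identity g(λ) = n − rank(A − λI):
  rank(A − (4)·I) = 1, so dim ker(A − (4)·I) = n − 1 = 4

Summary:
  λ = 4: algebraic multiplicity = 5, geometric multiplicity = 4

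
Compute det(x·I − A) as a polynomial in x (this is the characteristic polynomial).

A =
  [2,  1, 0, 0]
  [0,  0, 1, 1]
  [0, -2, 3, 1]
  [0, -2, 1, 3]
x^4 - 8*x^3 + 24*x^2 - 32*x + 16

Expanding det(x·I − A) (e.g. by cofactor expansion or by noting that A is similar to its Jordan form J, which has the same characteristic polynomial as A) gives
  χ_A(x) = x^4 - 8*x^3 + 24*x^2 - 32*x + 16
which factors as (x - 2)^4. The eigenvalues (with algebraic multiplicities) are λ = 2 with multiplicity 4.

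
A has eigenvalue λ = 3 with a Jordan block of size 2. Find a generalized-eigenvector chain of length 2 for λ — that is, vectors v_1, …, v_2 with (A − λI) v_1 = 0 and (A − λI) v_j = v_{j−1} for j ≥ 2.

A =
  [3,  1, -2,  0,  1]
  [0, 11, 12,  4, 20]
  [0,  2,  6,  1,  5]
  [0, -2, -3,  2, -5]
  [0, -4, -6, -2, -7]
A Jordan chain for λ = 3 of length 2:
v_1 = (1, 8, 2, -2, -4)ᵀ
v_2 = (0, 1, 0, 0, 0)ᵀ

Let N = A − (3)·I. We want v_2 with N^2 v_2 = 0 but N^1 v_2 ≠ 0; then v_{j-1} := N · v_j for j = 2, …, 2.

Pick v_2 = (0, 1, 0, 0, 0)ᵀ.
Then v_1 = N · v_2 = (1, 8, 2, -2, -4)ᵀ.

Sanity check: (A − (3)·I) v_1 = (0, 0, 0, 0, 0)ᵀ = 0. ✓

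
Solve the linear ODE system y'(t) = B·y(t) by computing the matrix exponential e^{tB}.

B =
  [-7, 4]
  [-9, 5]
e^{tB} =
  [-6*t*exp(-t) + exp(-t), 4*t*exp(-t)]
  [-9*t*exp(-t), 6*t*exp(-t) + exp(-t)]

Strategy: write B = P · J · P⁻¹ where J is a Jordan canonical form, so e^{tB} = P · e^{tJ} · P⁻¹, and e^{tJ} can be computed block-by-block.

B has Jordan form
J =
  [-1,  1]
  [ 0, -1]
(up to reordering of blocks).

Per-block formulas:
  For a 2×2 Jordan block J_2(-1): exp(t · J_2(-1)) = e^(-1t)·(I + t·N), where N is the 2×2 nilpotent shift.

After assembling e^{tJ} and conjugating by P, we get:

e^{tB} =
  [-6*t*exp(-t) + exp(-t), 4*t*exp(-t)]
  [-9*t*exp(-t), 6*t*exp(-t) + exp(-t)]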